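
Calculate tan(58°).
tan(58°) = 1.6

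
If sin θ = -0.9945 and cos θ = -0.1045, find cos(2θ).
cos(2θ) = cos²θ - sin²θ = -0.9781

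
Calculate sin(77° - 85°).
sin(77° - 85°) = sin 77° cos 85° - cos 77° sin 85° = -0.1392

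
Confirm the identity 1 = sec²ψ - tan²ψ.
RHS = 1/cos²ψ - sin²ψ/cos²ψ = (1 - sin²ψ)/cos²ψ = cos²ψ/cos²ψ = 1 = LHS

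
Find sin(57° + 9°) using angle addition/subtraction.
sin(57° + 9°) = sin 57° cos 9° + cos 57° sin 9° = 0.9135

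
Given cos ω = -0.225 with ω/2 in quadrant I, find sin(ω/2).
sin(ω/2) = ±√((1 - cos ω)/2); positive since ω/2 ∈ QI, so sin(ω/2) = 0.7826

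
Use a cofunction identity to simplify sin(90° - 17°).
sin(90° - 17°) = cos(17°)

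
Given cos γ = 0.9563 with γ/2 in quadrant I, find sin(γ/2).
sin(γ/2) = ±√((1 - cos γ)/2); positive since γ/2 ∈ QI, so sin(γ/2) = 0.1478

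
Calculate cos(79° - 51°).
cos(79° - 51°) = cos 79° cos 51° + sin 79° sin 51° = 0.8829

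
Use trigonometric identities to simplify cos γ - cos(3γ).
cos γ - cos(3γ) = 2 sin(2γ) sin γ (using Sum-to-product)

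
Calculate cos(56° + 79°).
cos(56° + 79°) = cos 56° cos 79° - sin 56° sin 79° = -√2/2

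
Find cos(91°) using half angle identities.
cos(91°) = -√((1 + cos 182°)/2) = -0.01745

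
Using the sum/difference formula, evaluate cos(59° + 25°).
cos(59° + 25°) = cos 59° cos 25° - sin 59° sin 25° = 0.1045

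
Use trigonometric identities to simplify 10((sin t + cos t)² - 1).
10((sin t + cos t)² - 1) = 10(sin(2t)) (using Pythagorean + double angle)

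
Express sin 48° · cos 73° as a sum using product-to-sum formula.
sin 48° cos 73° = (1/2)[sin(48°+73°) + sin(48°-73°)]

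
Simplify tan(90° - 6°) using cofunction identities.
tan(90° - 6°) = cot(6°)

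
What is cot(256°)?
cot(256°) = 0.2493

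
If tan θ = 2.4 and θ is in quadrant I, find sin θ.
sin θ = 0.9231 (using tan²θ + 1 = sec²θ)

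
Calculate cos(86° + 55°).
cos(86° + 55°) = cos 86° cos 55° - sin 86° sin 55° = -0.7771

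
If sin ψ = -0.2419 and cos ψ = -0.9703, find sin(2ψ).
sin(2ψ) = 2 sin ψ cos ψ = 0.4694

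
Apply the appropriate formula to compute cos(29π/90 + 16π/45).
cos(29π/90 + 16π/45) = cos 29π/90 cos 16π/45 - sin 29π/90 sin 16π/45 = -0.5299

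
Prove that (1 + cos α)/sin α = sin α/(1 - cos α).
RHS = sin α(1 + cos α) / ((1 - cos α)(1 + cos α)) = sin α(1 + cos α) / (1 - cos²α) = sin α(1 + cos α) / sin²α = (1 + cos α)/sin α = LHS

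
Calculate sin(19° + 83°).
sin(19° + 83°) = sin 19° cos 83° + cos 19° sin 83° = 0.9781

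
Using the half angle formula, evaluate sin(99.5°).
sin(99.5°) = √((1 - cos 199°)/2) = 0.9863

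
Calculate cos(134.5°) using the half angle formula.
cos(134.5°) = -√((1 + cos 269°)/2) = -0.7009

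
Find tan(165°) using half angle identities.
tan(165°) = sin 330° / (1 + cos 330°) = -(2-√3)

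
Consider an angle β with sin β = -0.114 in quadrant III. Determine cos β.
cos β = ±√(1 - sin²β) = -0.9935 (negative in QIII)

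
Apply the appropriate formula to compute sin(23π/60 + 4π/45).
sin(23π/60 + 4π/45) = sin 23π/60 cos 4π/45 + cos 23π/60 sin 4π/45 = 0.9962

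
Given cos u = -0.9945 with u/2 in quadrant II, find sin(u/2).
sin(u/2) = ±√((1 - cos u)/2); positive since u/2 ∈ QII, so sin(u/2) = 0.9986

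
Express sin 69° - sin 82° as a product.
sin 69° - sin 82° = 2 cos(75.5°) sin(-6.5°)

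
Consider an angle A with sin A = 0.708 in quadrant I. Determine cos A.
cos A = √(1 - sin²A) = 0.7062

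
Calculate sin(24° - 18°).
sin(24° - 18°) = sin 24° cos 18° - cos 24° sin 18° = 0.1045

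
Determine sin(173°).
sin(173°) = 0.1219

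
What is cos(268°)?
cos(268°) = -0.0349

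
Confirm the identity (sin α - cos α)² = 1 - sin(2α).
LHS = sin²α - 2 sin α cos α + cos²α = (sin²α + cos²α) - 2 sin α cos α = 1 - sin(2α) = RHS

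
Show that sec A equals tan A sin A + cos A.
RHS = sin²A/cos A + cos A = (sin²A + cos²A)/cos A = 1/cos A = sec A = LHS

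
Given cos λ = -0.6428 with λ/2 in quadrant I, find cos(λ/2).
cos(λ/2) = ±√((1 + cos λ)/2); positive since λ/2 ∈ QI, so cos(λ/2) = 0.4226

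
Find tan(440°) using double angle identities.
tan(440°) = 2 tan 220° / (1 - tan²220°) = 5.671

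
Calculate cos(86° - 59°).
cos(86° - 59°) = cos 86° cos 59° + sin 86° sin 59° = 0.891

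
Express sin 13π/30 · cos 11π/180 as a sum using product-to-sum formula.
sin 13π/30 cos 11π/180 = (1/2)[sin(13π/30+11π/180) + sin(13π/30-11π/180)]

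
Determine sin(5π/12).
sin(5π/12) = (√6+√2)/4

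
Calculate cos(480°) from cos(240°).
cos(480°) = cos²240° - sin²240° = -1/2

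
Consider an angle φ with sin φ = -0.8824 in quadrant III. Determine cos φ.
cos φ = ±√(1 - sin²φ) = -0.4705 (negative in QIII)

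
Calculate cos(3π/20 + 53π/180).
cos(3π/20 + 53π/180) = cos 3π/20 cos 53π/180 - sin 3π/20 sin 53π/180 = 0.1736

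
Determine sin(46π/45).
sin(46π/45) = -0.06976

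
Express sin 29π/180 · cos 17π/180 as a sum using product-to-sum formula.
sin 29π/180 cos 17π/180 = (1/2)[sin(29π/180+17π/180) + sin(29π/180-17π/180)]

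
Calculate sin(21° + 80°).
sin(21° + 80°) = sin 21° cos 80° + cos 21° sin 80° = 0.9816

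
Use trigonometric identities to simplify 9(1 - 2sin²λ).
9(1 - 2sin²λ) = 9(cos(2λ)) (using Double angle)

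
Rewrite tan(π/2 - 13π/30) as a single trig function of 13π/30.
tan(π/2 - 13π/30) = cot(13π/30)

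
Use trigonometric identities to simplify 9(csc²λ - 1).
9(csc²λ - 1) = 9(cot²λ) (using Pythagorean identity)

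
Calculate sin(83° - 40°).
sin(83° - 40°) = sin 83° cos 40° - cos 83° sin 40° = 0.682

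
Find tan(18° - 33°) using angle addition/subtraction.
tan(18° - 33°) = (tan 18° - tan 33°)/(1 + tan 18° tan 33°) = -(2-√3)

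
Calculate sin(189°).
sin(189°) = -0.1564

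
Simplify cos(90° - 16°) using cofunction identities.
cos(90° - 16°) = sin(16°)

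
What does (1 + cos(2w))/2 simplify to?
(1 + cos(2w))/2 = cos²w (using Power reduction)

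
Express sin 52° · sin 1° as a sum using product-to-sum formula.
sin 52° sin 1° = (1/2)[cos(52°-1°) - cos(52°+1°)]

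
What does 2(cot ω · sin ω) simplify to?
2(cot ω · sin ω) = 2(cos ω) (using Quotient identity)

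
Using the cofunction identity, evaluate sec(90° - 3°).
sec(90° - 3°) = csc(3°) = 19.11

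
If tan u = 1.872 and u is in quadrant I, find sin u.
sin u = 0.882 (using tan²u + 1 = sec²u)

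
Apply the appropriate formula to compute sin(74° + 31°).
sin(74° + 31°) = sin 74° cos 31° + cos 74° sin 31° = (√6+√2)/4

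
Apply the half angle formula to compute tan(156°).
tan(156°) = sin 312° / (1 + cos 312°) = -0.4452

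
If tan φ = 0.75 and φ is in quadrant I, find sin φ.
sin φ = 0.6 (using tan²φ + 1 = sec²φ)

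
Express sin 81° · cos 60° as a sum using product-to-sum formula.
sin 81° cos 60° = (1/2)[sin(81°+60°) + sin(81°-60°)]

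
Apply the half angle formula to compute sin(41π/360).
sin(41π/360) = √((1 - cos 41π/180)/2) = 0.3502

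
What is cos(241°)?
cos(241°) = -0.4848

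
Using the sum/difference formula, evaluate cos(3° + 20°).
cos(3° + 20°) = cos 3° cos 20° - sin 3° sin 20° = 0.9205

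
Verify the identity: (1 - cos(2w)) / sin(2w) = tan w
LHS = 2sin²w / (2 sin w cos w) = sin w/cos w = tan w = RHS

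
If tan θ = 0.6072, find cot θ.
cot θ = 1/tan θ = 1.647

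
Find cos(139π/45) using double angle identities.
cos(139π/45) = cos²139π/90 - sin²139π/90 = -0.9613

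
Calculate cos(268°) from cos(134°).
cos(268°) = cos²134° - sin²134° = -0.0349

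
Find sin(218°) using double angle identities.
sin(218°) = 2 sin 109° cos 109° = -0.6157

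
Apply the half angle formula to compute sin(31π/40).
sin(31π/40) = √((1 - cos 31π/20)/2) = 0.6494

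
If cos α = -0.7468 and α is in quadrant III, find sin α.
sin α = -0.665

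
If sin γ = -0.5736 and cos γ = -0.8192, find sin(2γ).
sin(2γ) = 2 sin γ cos γ = 0.9398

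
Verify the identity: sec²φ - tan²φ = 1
LHS = 1/cos²φ - sin²φ/cos²φ = (1 - sin²φ)/cos²φ = cos²φ/cos²φ = 1 = RHS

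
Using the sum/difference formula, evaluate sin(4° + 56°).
sin(4° + 56°) = sin 4° cos 56° + cos 4° sin 56° = √3/2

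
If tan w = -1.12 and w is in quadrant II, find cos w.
cos w = -0.666 (using tan²w + 1 = sec²w)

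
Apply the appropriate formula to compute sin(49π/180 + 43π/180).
sin(49π/180 + 43π/180) = sin 49π/180 cos 43π/180 + cos 49π/180 sin 43π/180 = 0.9994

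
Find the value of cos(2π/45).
cos(2π/45) = 0.9903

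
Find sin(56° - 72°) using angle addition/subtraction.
sin(56° - 72°) = sin 56° cos 72° - cos 56° sin 72° = -0.2756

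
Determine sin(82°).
sin(82°) = 0.9903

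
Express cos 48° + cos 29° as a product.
cos 48° + cos 29° = 2 cos(38.5°) cos(9.5°)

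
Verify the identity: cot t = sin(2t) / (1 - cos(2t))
RHS = 2 sin t cos t / (2sin²t) = cos t/sin t = cot t = LHS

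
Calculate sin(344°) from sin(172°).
sin(344°) = 2 sin 172° cos 172° = -0.2756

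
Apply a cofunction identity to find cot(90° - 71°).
cot(90° - 71°) = tan(71°) = 2.904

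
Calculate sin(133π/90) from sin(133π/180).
sin(133π/90) = 2 sin 133π/180 cos 133π/180 = -0.9976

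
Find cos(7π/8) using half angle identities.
cos(7π/8) = -√((1 + cos 7π/4)/2) = -0.9239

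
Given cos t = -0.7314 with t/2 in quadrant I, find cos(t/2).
cos(t/2) = ±√((1 + cos t)/2); positive since t/2 ∈ QI, so cos(t/2) = 0.3665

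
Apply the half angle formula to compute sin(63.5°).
sin(63.5°) = √((1 - cos 127°)/2) = 0.8949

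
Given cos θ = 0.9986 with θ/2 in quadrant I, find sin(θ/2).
sin(θ/2) = ±√((1 - cos θ)/2); positive since θ/2 ∈ QI, so sin(θ/2) = 0.02646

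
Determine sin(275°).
sin(275°) = -0.9962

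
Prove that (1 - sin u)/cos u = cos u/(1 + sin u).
LHS = (1 - sin u)(1 + sin u) / (cos u(1 + sin u)) = (1 - sin²u) / (cos u(1 + sin u)) = cos²u / (cos u(1 + sin u)) = cos u/(1 + sin u) = RHS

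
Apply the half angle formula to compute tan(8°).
tan(8°) = sin 16° / (1 + cos 16°) = 0.1405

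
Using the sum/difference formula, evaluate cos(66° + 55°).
cos(66° + 55°) = cos 66° cos 55° - sin 66° sin 55° = -0.515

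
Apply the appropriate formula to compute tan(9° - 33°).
tan(9° - 33°) = (tan 9° - tan 33°)/(1 + tan 9° tan 33°) = -0.4452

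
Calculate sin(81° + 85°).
sin(81° + 85°) = sin 81° cos 85° + cos 81° sin 85° = 0.2419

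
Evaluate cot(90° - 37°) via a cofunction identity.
cot(90° - 37°) = tan(37°) = 0.7536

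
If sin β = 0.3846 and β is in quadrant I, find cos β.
cos β = 0.9231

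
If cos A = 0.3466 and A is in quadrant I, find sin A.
sin A = 0.938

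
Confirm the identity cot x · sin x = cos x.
LHS = (cos x/sin x) · sin x = cos x = RHS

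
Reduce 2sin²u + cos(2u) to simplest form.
2sin²u + cos(2u) = 1 (using Double angle)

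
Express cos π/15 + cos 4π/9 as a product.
cos π/15 + cos 4π/9 = 2 cos(23π/90) cos(-17π/90)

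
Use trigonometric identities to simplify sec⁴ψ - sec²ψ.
sec⁴ψ - sec²ψ = tan⁴ψ + tan²ψ (using Pythagorean)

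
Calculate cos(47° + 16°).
cos(47° + 16°) = cos 47° cos 16° - sin 47° sin 16° = 0.454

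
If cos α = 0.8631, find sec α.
sec α = 1/cos α = 1.159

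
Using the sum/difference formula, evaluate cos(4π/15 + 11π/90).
cos(4π/15 + 11π/90) = cos 4π/15 cos 11π/90 - sin 4π/15 sin 11π/90 = 0.342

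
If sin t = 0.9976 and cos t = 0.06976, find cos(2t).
cos(2t) = cos²t - sin²t = -0.9903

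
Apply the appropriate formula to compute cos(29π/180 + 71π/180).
cos(29π/180 + 71π/180) = cos 29π/180 cos 71π/180 - sin 29π/180 sin 71π/180 = -0.1736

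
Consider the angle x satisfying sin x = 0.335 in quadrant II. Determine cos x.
cos x = ±√(1 - sin²x) = -0.9422 (negative in QII)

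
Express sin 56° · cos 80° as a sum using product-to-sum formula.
sin 56° cos 80° = (1/2)[sin(56°+80°) + sin(56°-80°)]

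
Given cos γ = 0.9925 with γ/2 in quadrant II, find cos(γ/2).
cos(γ/2) = ±√((1 + cos γ)/2); negative since γ/2 ∈ QII, so cos(γ/2) = -0.9981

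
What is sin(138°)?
sin(138°) = 0.6691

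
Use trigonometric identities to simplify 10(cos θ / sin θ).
10(cos θ / sin θ) = 10(cot θ) (using Quotient identity)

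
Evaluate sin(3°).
sin(3°) = 0.05234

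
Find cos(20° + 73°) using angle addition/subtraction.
cos(20° + 73°) = cos 20° cos 73° - sin 20° sin 73° = -0.05234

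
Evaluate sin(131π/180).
sin(131π/180) = 0.7547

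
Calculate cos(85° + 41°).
cos(85° + 41°) = cos 85° cos 41° - sin 85° sin 41° = -0.5878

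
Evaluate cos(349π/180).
cos(349π/180) = 0.9816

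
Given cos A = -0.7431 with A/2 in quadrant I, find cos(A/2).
cos(A/2) = ±√((1 + cos A)/2); positive since A/2 ∈ QI, so cos(A/2) = 0.3584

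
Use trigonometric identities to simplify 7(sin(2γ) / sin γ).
7(sin(2γ) / sin γ) = 7(2 cos γ) (using Double angle)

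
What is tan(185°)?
tan(185°) = 0.08749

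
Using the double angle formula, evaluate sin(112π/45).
sin(112π/45) = 2 sin 56π/45 cos 56π/45 = 0.9994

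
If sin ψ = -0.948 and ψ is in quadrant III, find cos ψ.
cos ψ = -0.3183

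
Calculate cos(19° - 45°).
cos(19° - 45°) = cos 19° cos 45° + sin 19° sin 45° = 0.8988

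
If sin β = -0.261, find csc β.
csc β = 1/sin β = -3.831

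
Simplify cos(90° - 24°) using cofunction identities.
cos(90° - 24°) = sin(24°)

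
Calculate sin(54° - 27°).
sin(54° - 27°) = sin 54° cos 27° - cos 54° sin 27° = 0.454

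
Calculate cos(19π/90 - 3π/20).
cos(19π/90 - 3π/20) = cos 19π/90 cos 3π/20 + sin 19π/90 sin 3π/20 = 0.9816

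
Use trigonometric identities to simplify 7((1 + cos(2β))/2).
7((1 + cos(2β))/2) = 7(cos²β) (using Power reduction)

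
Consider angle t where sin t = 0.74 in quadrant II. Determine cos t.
cos t = ±√(1 - sin²t) = -0.6726 (negative in QII)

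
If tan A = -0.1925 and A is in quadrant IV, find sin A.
sin A = -0.189 (using tan²A + 1 = sec²A)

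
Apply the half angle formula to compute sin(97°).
sin(97°) = √((1 - cos 194°)/2) = 0.9925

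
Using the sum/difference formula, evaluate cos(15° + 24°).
cos(15° + 24°) = cos 15° cos 24° - sin 15° sin 24° = 0.7771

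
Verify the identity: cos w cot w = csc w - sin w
RHS = 1/sin w - sin w = (1 - sin²w)/sin w = cos²w/sin w = cos w · (cos w/sin w) = cos w cot w = LHS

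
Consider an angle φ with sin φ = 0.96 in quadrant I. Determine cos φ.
cos φ = √(1 - sin²φ) = 0.28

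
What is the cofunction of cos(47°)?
cos(47°) = sin(90° - 47°) = sin(43°)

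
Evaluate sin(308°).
sin(308°) = -0.788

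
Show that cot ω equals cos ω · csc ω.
RHS = cos ω · (1/sin ω) = cos ω/sin ω = cot ω = LHS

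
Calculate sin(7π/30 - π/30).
sin(7π/30 - π/30) = sin 7π/30 cos π/30 - cos 7π/30 sin π/30 = 0.5878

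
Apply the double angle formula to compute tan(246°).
tan(246°) = 2 tan 123° / (1 - tan²123°) = 2.246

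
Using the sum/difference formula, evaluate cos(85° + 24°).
cos(85° + 24°) = cos 85° cos 24° - sin 85° sin 24° = -0.3256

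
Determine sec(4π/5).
sec(4π/5) = -1.236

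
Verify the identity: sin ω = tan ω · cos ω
RHS = (sin ω/cos ω) · cos ω = sin ω = LHS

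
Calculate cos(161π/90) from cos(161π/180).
cos(161π/90) = cos²161π/180 - sin²161π/180 = 0.788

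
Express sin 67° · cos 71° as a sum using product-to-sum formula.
sin 67° cos 71° = (1/2)[sin(67°+71°) + sin(67°-71°)]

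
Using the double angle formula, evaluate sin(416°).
sin(416°) = 2 sin 208° cos 208° = 0.829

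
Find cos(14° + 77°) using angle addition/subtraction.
cos(14° + 77°) = cos 14° cos 77° - sin 14° sin 77° = -0.01745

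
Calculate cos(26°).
cos(26°) = 0.8988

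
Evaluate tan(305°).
tan(305°) = -1.428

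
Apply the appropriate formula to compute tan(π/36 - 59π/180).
tan(π/36 - 59π/180) = (tan π/36 - tan 59π/180)/(1 + tan π/36 tan 59π/180) = -1.376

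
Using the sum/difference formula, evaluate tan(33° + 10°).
tan(33° + 10°) = (tan 33° + tan 10°)/(1 - tan 33° tan 10°) = 0.9325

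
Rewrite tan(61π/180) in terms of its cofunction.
tan(61π/180) = cot(π/2 - 61π/180) = cot(29π/180)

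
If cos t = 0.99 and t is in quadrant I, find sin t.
sin t = 0.1411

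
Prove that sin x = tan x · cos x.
RHS = (sin x/cos x) · cos x = sin x = LHS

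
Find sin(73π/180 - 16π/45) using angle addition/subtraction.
sin(73π/180 - 16π/45) = sin 73π/180 cos 16π/45 - cos 73π/180 sin 16π/45 = 0.1564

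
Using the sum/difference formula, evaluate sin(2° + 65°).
sin(2° + 65°) = sin 2° cos 65° + cos 2° sin 65° = 0.9205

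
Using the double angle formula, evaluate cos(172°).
cos(172°) = cos²86° - sin²86° = -0.9903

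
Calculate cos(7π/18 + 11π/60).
cos(7π/18 + 11π/60) = cos 7π/18 cos 11π/60 - sin 7π/18 sin 11π/60 = -0.225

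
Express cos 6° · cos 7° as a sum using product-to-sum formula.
cos 6° cos 7° = (1/2)[cos(6°-7°) + cos(6°+7°)]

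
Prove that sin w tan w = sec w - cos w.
RHS = 1/cos w - cos w = (1 - cos²w)/cos w = sin²w/cos w = sin w · (sin w/cos w) = sin w tan w = LHS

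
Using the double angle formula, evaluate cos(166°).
cos(166°) = cos²83° - sin²83° = -0.9703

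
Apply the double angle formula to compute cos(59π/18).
cos(59π/18) = cos²59π/36 - sin²59π/36 = -0.6428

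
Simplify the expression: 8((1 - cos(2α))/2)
8((1 - cos(2α))/2) = 8(sin²α) (using Power reduction)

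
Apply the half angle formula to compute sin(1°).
sin(1°) = √((1 - cos 2°)/2) = 0.01745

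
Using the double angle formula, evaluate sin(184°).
sin(184°) = 2 sin 92° cos 92° = -0.06976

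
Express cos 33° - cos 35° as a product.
cos 33° - cos 35° = -2 sin(34°) sin(-1°)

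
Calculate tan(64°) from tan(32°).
tan(64°) = 2 tan 32° / (1 - tan²32°) = 2.05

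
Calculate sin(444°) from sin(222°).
sin(444°) = 2 sin 222° cos 222° = 0.9945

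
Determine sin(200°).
sin(200°) = -0.342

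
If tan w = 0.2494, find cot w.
cot w = 1/tan w = 4.01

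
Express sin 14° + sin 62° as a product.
sin 14° + sin 62° = 2 sin(38°) cos(-24°)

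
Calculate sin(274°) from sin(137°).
sin(274°) = 2 sin 137° cos 137° = -0.9976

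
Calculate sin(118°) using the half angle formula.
sin(118°) = √((1 - cos 236°)/2) = 0.8829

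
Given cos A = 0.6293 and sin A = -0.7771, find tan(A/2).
tan(A/2) = sin A / (1 + cos A) = -0.477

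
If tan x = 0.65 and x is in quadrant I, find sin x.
sin x = 0.545 (using tan²x + 1 = sec²x)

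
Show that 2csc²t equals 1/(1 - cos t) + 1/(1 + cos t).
RHS = [(1 + cos t) + (1 - cos t)] / [(1 - cos t)(1 + cos t)] = 2/(1 - cos²t) = 2/sin²t = 2csc²t = LHS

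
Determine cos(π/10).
cos(π/10) = 0.9511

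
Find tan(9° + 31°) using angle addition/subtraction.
tan(9° + 31°) = (tan 9° + tan 31°)/(1 - tan 9° tan 31°) = 0.8391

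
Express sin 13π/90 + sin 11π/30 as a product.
sin 13π/90 + sin 11π/30 = 2 sin(23π/90) cos(-π/9)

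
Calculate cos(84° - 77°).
cos(84° - 77°) = cos 84° cos 77° + sin 84° sin 77° = 0.9925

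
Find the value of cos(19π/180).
cos(19π/180) = 0.9455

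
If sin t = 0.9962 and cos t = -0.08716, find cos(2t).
cos(2t) = cos²t - sin²t = -0.9848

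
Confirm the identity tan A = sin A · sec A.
RHS = sin A · (1/cos A) = sin A/cos A = tan A = LHS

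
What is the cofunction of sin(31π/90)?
sin(31π/90) = cos(π/2 - 31π/90) = cos(7π/45)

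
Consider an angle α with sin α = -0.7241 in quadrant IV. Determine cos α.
cos α = √(1 - sin²α) = 0.6897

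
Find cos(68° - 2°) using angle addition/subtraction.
cos(68° - 2°) = cos 68° cos 2° + sin 68° sin 2° = 0.4067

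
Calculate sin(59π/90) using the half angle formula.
sin(59π/90) = √((1 - cos 59π/45)/2) = 0.8829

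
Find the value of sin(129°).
sin(129°) = 0.7771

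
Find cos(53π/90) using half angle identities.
cos(53π/90) = -√((1 + cos 53π/45)/2) = -0.2756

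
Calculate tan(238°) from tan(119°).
tan(238°) = 2 tan 119° / (1 - tan²119°) = 1.6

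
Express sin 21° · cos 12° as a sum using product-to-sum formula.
sin 21° cos 12° = (1/2)[sin(21°+12°) + sin(21°-12°)]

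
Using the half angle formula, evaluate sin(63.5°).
sin(63.5°) = √((1 - cos 127°)/2) = 0.8949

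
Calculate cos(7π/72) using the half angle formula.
cos(7π/72) = √((1 + cos 7π/36)/2) = 0.9537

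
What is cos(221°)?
cos(221°) = -0.7547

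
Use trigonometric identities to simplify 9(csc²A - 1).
9(csc²A - 1) = 9(cot²A) (using Pythagorean identity)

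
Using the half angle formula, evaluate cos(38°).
cos(38°) = √((1 + cos 76°)/2) = 0.788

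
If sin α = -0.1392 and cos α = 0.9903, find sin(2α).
sin(2α) = 2 sin α cos α = -0.2757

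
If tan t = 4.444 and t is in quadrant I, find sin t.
sin t = 0.9756 (using tan²t + 1 = sec²t)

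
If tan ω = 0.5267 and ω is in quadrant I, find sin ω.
sin ω = 0.466 (using tan²ω + 1 = sec²ω)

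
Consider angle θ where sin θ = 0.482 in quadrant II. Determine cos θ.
cos θ = ±√(1 - sin²θ) = -0.8762 (negative in QII)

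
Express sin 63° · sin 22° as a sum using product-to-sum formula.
sin 63° sin 22° = (1/2)[cos(63°-22°) - cos(63°+22°)]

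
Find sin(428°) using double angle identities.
sin(428°) = 2 sin 214° cos 214° = 0.9272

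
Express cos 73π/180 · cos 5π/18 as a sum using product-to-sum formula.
cos 73π/180 cos 5π/18 = (1/2)[cos(73π/180-5π/18) + cos(73π/180+5π/18)]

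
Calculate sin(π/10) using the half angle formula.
sin(π/10) = √((1 - cos π/5)/2) = 0.309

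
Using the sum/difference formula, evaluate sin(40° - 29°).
sin(40° - 29°) = sin 40° cos 29° - cos 40° sin 29° = 0.1908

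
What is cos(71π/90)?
cos(71π/90) = -0.788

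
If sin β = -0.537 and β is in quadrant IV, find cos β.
cos β = 0.8436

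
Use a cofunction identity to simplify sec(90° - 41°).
sec(90° - 41°) = csc(41°)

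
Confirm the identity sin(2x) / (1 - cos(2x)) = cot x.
LHS = 2 sin x cos x / (2sin²x) = cos x/sin x = cot x = RHS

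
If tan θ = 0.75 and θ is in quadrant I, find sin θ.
sin θ = 0.6 (using tan²θ + 1 = sec²θ)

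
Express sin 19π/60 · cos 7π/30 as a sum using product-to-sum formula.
sin 19π/60 cos 7π/30 = (1/2)[sin(19π/60+7π/30) + sin(19π/60-7π/30)]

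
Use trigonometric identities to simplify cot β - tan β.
cot β - tan β = 2 cot(2β) (using Double angle)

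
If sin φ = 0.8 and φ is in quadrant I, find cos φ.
cos φ = 0.6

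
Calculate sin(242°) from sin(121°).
sin(242°) = 2 sin 121° cos 121° = -0.8829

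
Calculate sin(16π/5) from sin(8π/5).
sin(16π/5) = 2 sin 8π/5 cos 8π/5 = -0.5878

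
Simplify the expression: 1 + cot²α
1 + cot²α = csc²α (using Pythagorean identity)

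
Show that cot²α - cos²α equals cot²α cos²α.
LHS = cos²α/sin²α - cos²α = cos²α(1/sin²α - 1) = cos²α · (1 - sin²α)/sin²α = cos²α · cos²α/sin²α = cos²α · cot²α = RHS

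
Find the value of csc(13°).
csc(13°) = 4.445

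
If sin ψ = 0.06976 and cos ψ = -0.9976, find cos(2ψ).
cos(2ψ) = cos²ψ - sin²ψ = 0.9903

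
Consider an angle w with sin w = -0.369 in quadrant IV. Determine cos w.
cos w = √(1 - sin²w) = 0.9294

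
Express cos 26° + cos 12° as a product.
cos 26° + cos 12° = 2 cos(19°) cos(7°)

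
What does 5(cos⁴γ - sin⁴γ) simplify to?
5(cos⁴γ - sin⁴γ) = 5(cos(2γ)) (using Factoring + double angle)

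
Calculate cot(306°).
cot(306°) = -0.7265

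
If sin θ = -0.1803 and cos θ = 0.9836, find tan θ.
tan θ = sin θ / cos θ = -0.1833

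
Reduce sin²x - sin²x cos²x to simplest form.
sin²x - sin²x cos²x = sin⁴x (using Factoring)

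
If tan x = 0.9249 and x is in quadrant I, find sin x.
sin x = 0.679 (using tan²x + 1 = sec²x)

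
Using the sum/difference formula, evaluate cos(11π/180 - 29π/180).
cos(11π/180 - 29π/180) = cos 11π/180 cos 29π/180 + sin 11π/180 sin 29π/180 = 0.9511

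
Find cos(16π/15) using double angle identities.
cos(16π/15) = cos²8π/15 - sin²8π/15 = -0.9781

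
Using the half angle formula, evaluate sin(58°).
sin(58°) = √((1 - cos 116°)/2) = 0.848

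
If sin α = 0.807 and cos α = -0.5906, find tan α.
tan α = sin α / cos α = -1.366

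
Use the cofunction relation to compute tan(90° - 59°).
tan(90° - 59°) = cot(59°) = 0.6009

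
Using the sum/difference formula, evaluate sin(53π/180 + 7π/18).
sin(53π/180 + 7π/18) = sin 53π/180 cos 7π/18 + cos 53π/180 sin 7π/18 = 0.8387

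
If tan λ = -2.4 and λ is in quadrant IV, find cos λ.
cos λ = 0.3846 (using tan²λ + 1 = sec²λ)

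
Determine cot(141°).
cot(141°) = -1.235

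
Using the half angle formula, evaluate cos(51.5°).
cos(51.5°) = √((1 + cos 103°)/2) = 0.6225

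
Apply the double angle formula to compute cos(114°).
cos(114°) = cos²57° - sin²57° = -0.4067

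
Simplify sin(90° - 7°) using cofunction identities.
sin(90° - 7°) = cos(7°)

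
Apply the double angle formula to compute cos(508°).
cos(508°) = 1 - 2sin²254° = -0.848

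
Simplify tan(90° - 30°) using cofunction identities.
tan(90° - 30°) = cot(30°)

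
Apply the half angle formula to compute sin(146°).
sin(146°) = √((1 - cos 292°)/2) = 0.5592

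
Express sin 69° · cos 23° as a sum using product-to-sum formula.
sin 69° cos 23° = (1/2)[sin(69°+23°) + sin(69°-23°)]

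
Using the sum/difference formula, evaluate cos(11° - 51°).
cos(11° - 51°) = cos 11° cos 51° + sin 11° sin 51° = 0.766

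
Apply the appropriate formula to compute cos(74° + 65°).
cos(74° + 65°) = cos 74° cos 65° - sin 74° sin 65° = -0.7547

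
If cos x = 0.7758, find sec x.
sec x = 1/cos x = 1.289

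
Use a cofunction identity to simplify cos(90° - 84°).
cos(90° - 84°) = sin(84°)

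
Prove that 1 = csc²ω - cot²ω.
RHS = 1/sin²ω - cos²ω/sin²ω = (1 - cos²ω)/sin²ω = sin²ω/sin²ω = 1 = LHS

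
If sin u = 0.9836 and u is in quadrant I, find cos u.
cos u = 0.1804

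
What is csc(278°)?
csc(278°) = -1.01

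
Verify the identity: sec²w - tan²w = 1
LHS = 1/cos²w - sin²w/cos²w = (1 - sin²w)/cos²w = cos²w/cos²w = 1 = RHS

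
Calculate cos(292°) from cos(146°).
cos(292°) = cos²146° - sin²146° = 0.3746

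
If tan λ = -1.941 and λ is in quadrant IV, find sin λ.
sin λ = -0.889 (using tan²λ + 1 = sec²λ)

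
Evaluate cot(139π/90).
cot(139π/90) = -0.1405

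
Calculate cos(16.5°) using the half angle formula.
cos(16.5°) = √((1 + cos 33°)/2) = 0.9588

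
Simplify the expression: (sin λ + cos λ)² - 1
(sin λ + cos λ)² - 1 = sin(2λ) (using Pythagorean + double angle)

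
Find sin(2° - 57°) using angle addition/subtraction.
sin(2° - 57°) = sin 2° cos 57° - cos 2° sin 57° = -0.8192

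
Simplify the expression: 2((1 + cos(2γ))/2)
2((1 + cos(2γ))/2) = 2(cos²γ) (using Power reduction)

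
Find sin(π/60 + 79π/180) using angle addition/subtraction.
sin(π/60 + 79π/180) = sin π/60 cos 79π/180 + cos π/60 sin 79π/180 = 0.9903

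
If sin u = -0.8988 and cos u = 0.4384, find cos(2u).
cos(2u) = cos²u - sin²u = -0.6156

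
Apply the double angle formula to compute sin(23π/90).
sin(23π/90) = 2 sin 23π/180 cos 23π/180 = 0.7193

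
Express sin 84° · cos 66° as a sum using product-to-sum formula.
sin 84° cos 66° = (1/2)[sin(84°+66°) + sin(84°-66°)]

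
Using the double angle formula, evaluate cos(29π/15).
cos(29π/15) = cos²29π/30 - sin²29π/30 = 0.9781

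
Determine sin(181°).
sin(181°) = -0.01745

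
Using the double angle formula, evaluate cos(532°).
cos(532°) = cos²266° - sin²266° = -0.9903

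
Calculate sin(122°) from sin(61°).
sin(122°) = 2 sin 61° cos 61° = 0.848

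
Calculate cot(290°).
cot(290°) = -0.364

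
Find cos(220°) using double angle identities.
cos(220°) = cos²110° - sin²110° = -0.766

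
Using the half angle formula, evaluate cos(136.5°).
cos(136.5°) = -√((1 + cos 273°)/2) = -0.7254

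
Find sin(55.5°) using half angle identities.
sin(55.5°) = √((1 - cos 111°)/2) = 0.8241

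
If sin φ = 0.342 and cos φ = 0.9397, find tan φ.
tan φ = sin φ / cos φ = 0.3639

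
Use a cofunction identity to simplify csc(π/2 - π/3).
csc(π/2 - π/3) = sec(π/3)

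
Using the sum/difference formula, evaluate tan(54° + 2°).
tan(54° + 2°) = (tan 54° + tan 2°)/(1 - tan 54° tan 2°) = 1.483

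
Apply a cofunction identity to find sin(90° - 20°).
sin(90° - 20°) = cos(20°) = 0.9397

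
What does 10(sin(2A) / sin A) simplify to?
10(sin(2A) / sin A) = 10(2 cos A) (using Double angle)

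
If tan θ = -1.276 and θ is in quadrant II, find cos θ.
cos θ = -0.6168 (using tan²θ + 1 = sec²θ)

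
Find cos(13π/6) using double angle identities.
cos(13π/6) = cos²13π/12 - sin²13π/12 = √3/2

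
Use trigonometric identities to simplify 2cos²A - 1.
2cos²A - 1 = cos(2A) (using Double angle)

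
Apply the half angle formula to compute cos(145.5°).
cos(145.5°) = -√((1 + cos 291°)/2) = -0.8241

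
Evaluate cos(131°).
cos(131°) = -0.6561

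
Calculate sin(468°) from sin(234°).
sin(468°) = 2 sin 234° cos 234° = 0.9511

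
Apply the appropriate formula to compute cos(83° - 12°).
cos(83° - 12°) = cos 83° cos 12° + sin 83° sin 12° = 0.3256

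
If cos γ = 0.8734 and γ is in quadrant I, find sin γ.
sin γ = 0.487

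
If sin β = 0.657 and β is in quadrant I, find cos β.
cos β = 0.7539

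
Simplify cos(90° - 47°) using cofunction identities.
cos(90° - 47°) = sin(47°)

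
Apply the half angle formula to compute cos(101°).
cos(101°) = -√((1 + cos 202°)/2) = -0.1908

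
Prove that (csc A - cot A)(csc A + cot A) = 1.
LHS = csc²A - cot²A = (1 + cot²A) - cot²A = 1 = RHS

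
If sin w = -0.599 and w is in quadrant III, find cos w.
cos w = -0.8007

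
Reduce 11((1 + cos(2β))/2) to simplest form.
11((1 + cos(2β))/2) = 11(cos²β) (using Power reduction)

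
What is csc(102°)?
csc(102°) = 1.022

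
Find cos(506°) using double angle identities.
cos(506°) = cos²253° - sin²253° = -0.829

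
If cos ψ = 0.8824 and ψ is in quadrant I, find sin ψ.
sin ψ = 0.4705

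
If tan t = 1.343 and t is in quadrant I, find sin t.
sin t = 0.8021 (using tan²t + 1 = sec²t)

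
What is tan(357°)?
tan(357°) = -0.05241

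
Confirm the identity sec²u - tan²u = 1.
LHS = 1/cos²u - sin²u/cos²u = (1 - sin²u)/cos²u = cos²u/cos²u = 1 = RHS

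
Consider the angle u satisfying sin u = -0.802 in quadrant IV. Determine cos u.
cos u = √(1 - sin²u) = 0.5973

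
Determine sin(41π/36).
sin(41π/36) = -0.4226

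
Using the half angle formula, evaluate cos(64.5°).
cos(64.5°) = √((1 + cos 129°)/2) = 0.4305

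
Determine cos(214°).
cos(214°) = -0.829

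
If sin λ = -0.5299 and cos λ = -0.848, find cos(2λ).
cos(2λ) = cos²λ - sin²λ = 0.4383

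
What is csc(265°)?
csc(265°) = -1.004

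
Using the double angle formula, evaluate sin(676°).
sin(676°) = 2 sin 338° cos 338° = -0.6947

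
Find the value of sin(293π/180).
sin(293π/180) = -0.9205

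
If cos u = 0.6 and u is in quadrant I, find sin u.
sin u = 0.8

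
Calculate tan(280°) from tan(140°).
tan(280°) = 2 tan 140° / (1 - tan²140°) = -5.671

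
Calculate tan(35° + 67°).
tan(35° + 67°) = (tan 35° + tan 67°)/(1 - tan 35° tan 67°) = -4.705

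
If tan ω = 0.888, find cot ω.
cot ω = 1/tan ω = 1.126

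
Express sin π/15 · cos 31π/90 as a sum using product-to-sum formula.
sin π/15 cos 31π/90 = (1/2)[sin(π/15+31π/90) + sin(π/15-31π/90)]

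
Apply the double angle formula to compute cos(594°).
cos(594°) = cos²297° - sin²297° = -0.5878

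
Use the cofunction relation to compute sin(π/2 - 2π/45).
sin(π/2 - 2π/45) = cos(2π/45) = 0.9903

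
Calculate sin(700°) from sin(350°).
sin(700°) = 2 sin 350° cos 350° = -0.342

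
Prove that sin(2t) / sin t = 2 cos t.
LHS = 2 sin t cos t / sin t = 2 cos t = RHS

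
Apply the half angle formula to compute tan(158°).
tan(158°) = sin 316° / (1 + cos 316°) = -0.404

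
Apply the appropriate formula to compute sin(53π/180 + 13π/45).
sin(53π/180 + 13π/45) = sin 53π/180 cos 13π/45 + cos 53π/180 sin 13π/45 = (√6+√2)/4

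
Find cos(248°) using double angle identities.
cos(248°) = cos²124° - sin²124° = -0.3746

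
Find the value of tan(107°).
tan(107°) = -3.271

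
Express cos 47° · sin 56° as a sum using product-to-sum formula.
cos 47° sin 56° = (1/2)[sin(47°+56°) - sin(47°-56°)]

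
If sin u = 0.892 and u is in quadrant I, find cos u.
cos u = 0.452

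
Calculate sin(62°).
sin(62°) = 0.8829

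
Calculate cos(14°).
cos(14°) = 0.9703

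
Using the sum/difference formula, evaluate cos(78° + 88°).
cos(78° + 88°) = cos 78° cos 88° - sin 78° sin 88° = -0.9703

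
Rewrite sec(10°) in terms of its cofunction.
sec(10°) = csc(90° - 10°) = csc(80°)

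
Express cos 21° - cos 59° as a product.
cos 21° - cos 59° = -2 sin(40°) sin(-19°)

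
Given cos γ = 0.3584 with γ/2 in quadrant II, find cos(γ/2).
cos(γ/2) = ±√((1 + cos γ)/2); negative since γ/2 ∈ QII, so cos(γ/2) = -0.8241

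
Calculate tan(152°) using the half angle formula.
tan(152°) = sin 304° / (1 + cos 304°) = -0.5317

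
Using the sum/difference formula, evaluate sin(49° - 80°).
sin(49° - 80°) = sin 49° cos 80° - cos 49° sin 80° = -0.515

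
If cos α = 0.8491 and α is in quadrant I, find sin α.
sin α = 0.5282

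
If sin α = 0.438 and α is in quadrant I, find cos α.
cos α = 0.899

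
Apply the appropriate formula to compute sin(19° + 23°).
sin(19° + 23°) = sin 19° cos 23° + cos 19° sin 23° = 0.6691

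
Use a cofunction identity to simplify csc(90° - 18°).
csc(90° - 18°) = sec(18°)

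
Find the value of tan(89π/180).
tan(89π/180) = 57.29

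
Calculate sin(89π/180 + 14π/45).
sin(89π/180 + 14π/45) = sin 89π/180 cos 14π/45 + cos 89π/180 sin 14π/45 = 0.5736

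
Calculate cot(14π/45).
cot(14π/45) = 0.6745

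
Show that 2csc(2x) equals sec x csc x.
LHS = 2/sin(2x) = 2/(2 sin x cos x) = 1/(sin x cos x) = (1/cos x)(1/sin x) = sec x csc x = RHS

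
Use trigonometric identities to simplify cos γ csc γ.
cos γ csc γ = cot γ (using Reciprocal + quotient)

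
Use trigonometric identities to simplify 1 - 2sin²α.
1 - 2sin²α = cos(2α) (using Double angle)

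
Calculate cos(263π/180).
cos(263π/180) = -0.1219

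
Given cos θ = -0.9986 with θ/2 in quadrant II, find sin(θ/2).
sin(θ/2) = ±√((1 - cos θ)/2); positive since θ/2 ∈ QII, so sin(θ/2) = 0.9996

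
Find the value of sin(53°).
sin(53°) = 0.7986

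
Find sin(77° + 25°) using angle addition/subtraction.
sin(77° + 25°) = sin 77° cos 25° + cos 77° sin 25° = 0.9781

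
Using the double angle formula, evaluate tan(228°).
tan(228°) = 2 tan 114° / (1 - tan²114°) = 1.111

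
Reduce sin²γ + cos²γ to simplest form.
sin²γ + cos²γ = 1 (using Pythagorean identity)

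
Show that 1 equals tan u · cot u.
RHS = (sin u/cos u) · (cos u/sin u) = 1 = LHS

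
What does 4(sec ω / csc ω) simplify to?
4(sec ω / csc ω) = 4(tan ω) (using Reciprocal identities)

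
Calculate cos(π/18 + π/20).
cos(π/18 + π/20) = cos π/18 cos π/20 - sin π/18 sin π/20 = 0.9455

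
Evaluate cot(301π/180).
cot(301π/180) = -0.6009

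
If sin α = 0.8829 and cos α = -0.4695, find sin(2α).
sin(2α) = 2 sin α cos α = -0.829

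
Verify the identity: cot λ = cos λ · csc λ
RHS = cos λ · (1/sin λ) = cos λ/sin λ = cot λ = LHS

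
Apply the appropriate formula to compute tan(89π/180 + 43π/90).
tan(89π/180 + 43π/90) = (tan 89π/180 + tan 43π/90)/(1 - tan 89π/180 tan 43π/90) = -0.08749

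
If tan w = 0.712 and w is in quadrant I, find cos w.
cos w = 0.8146 (using tan²w + 1 = sec²w)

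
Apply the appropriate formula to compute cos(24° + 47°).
cos(24° + 47°) = cos 24° cos 47° - sin 24° sin 47° = 0.3256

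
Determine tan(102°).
tan(102°) = -4.705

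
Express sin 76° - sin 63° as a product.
sin 76° - sin 63° = 2 cos(69.5°) sin(6.5°)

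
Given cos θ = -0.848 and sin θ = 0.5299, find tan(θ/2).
tan(θ/2) = sin θ / (1 + cos θ) = 3.486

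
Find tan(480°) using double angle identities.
tan(480°) = 2 tan 240° / (1 - tan²240°) = -√3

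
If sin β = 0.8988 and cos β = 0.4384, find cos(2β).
cos(2β) = cos²β - sin²β = -0.6156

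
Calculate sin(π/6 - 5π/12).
sin(π/6 - 5π/12) = sin π/6 cos 5π/12 - cos π/6 sin 5π/12 = -√2/2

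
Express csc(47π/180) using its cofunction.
csc(47π/180) = sec(π/2 - 47π/180) = sec(43π/180)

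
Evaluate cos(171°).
cos(171°) = -0.9877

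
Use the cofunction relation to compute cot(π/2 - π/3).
cot(π/2 - π/3) = tan(π/3) = √3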